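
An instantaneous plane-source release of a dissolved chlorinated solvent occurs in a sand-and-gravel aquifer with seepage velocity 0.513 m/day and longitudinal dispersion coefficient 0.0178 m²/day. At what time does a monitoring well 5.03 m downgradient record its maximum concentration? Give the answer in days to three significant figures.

For the 1D instantaneous-source solution, setting ∂C/∂t = 0 at fixed x gives v²t² + 2Dt − x² = 0, so t = (√(D² + v²x²) − D)/v².
√(D² + v²x²) = √(0.0178² + 0.513² × 5.03²) = 2.580; v² = 0.263169.
t = (2.580 − 0.0178)/0.263169 = 9.74 days (vs. the pure-advection estimate x/v = 9.81 d).

9.74 days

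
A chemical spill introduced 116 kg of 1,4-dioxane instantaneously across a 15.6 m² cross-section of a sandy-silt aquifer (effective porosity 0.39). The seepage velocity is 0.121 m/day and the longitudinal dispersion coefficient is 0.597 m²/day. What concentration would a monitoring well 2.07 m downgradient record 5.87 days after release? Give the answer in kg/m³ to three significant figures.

2.52 kg/m³

For an instantaneous plane source, C(x,t) = M/(n_e·A·√(4πDt)) · exp(−(x−vt)²/(4Dt)), with n_e·A the pore (flow) area.
Plume center vt = 0.121 × 5.87 = 0.71027 m, so the well at 2.07 m is 1.35973 m downgradient of the peak.
√(4πDt) = 6.636 m, giving peak height M/(n_e·A·√(4πDt)) = 116/(0.39 × 15.6 × 6.636) = 2.873 kg/m³.
(x−vt)²/(4Dt) = (1.35973)²/(4 × 0.597 × 5.87) = 0.1319; exp(−0.1319) = 0.8764.
C = 2.873 × 0.8764 = 2.52 kg/m³.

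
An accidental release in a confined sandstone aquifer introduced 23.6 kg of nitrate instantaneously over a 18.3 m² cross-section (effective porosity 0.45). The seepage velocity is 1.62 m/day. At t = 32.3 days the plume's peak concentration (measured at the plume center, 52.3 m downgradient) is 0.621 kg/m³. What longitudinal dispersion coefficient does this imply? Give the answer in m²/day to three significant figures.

At the plume center C_max = M/(n_e·A·√(4πDt)), so D = M²/(4πt·(n_e·A·C_max)²).
n_e·A·C_max = 0.45 × 18.3 × 0.621 = 5.114 kg/m.
D = 23.6²/(4π × 32.3 × 5.114²) = 0.0525 m²/day.

0.0525 m²/day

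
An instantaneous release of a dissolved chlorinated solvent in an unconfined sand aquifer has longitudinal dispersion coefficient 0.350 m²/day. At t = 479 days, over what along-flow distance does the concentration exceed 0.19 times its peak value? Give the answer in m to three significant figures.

66.7 m

The plume is Gaussian with σ = √(2Dt) = √(2 × 0.350 × 479) = 18.31 m.
C/C_peak = exp(−Δx²/(2σ²)) = 0.19 ⇒ Δx = σ·√(−2 ln 0.19) = 18.31 × 1.822 = 33.36 m.
Width = 2Δx = 66.7 m.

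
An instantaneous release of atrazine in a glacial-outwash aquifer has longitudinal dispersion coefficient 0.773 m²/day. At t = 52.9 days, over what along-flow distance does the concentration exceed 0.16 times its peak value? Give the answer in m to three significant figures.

34.6 m

The plume is Gaussian with σ = √(2Dt) = √(2 × 0.773 × 52.9) = 9.043 m.
C/C_peak = exp(−Δx²/(2σ²)) = 0.16 ⇒ Δx = σ·√(−2 ln 0.16) = 9.043 × 1.914 = 17.31 m.
Width = 2Δx = 34.6 m.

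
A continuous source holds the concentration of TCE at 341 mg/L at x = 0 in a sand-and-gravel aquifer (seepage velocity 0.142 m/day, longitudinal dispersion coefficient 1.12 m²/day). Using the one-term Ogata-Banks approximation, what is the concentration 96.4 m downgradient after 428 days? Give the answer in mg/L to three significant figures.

For a continuous step input, C/C₀ ≈ ½·erfc((x−vt)/(2√(Dt))).
vt = 0.142 × 428 = 60.776 m and 2√(Dt) = 2√(1.12 × 428) = 43.79 m.
Argument (x−vt)/(2√(Dt)) = (96.4 − 60.776)/43.79 = 0.8135; ½·erfc(0.8135) = 0.1250.
C = 341 × 0.1250 = 42.6 mg/L.

42.6 mg/L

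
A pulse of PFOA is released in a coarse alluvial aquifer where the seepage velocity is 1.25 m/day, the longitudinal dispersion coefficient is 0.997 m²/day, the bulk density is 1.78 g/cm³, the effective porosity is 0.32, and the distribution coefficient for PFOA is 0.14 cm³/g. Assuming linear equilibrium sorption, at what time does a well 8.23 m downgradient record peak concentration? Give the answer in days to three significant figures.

Retardation factor R = 1 + ρ_b·K_d/n = 1 + 1.78 × 0.14/0.32 = 1.779.
Sorption retards both mechanisms: v_R = v/R = 0.7026 m/day, D_R = D/R = 0.5604 m²/day.
Peak time from v_R²t² + 2D_R t − x² = 0: t = (√(D_R² + v_R²x²) − D_R)/v_R².
√(D_R² + v_R²x²) = √(0.5604² + 0.7026² × 8.23²) = 5.809; v_R² = 0.4936.
t = (5.809 − 0.5604)/0.4936 = 10.6 days.

10.6 days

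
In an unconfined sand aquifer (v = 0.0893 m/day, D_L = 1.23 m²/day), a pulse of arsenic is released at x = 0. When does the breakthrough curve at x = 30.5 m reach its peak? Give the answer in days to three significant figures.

For the 1D instantaneous-source solution, setting ∂C/∂t = 0 at fixed x gives v²t² + 2Dt − x² = 0, so t = (√(D² + v²x²) − D)/v².
√(D² + v²x²) = √(1.23² + 0.0893² × 30.5²) = 2.989; v² = 0.00797449.
t = (2.989 − 1.23)/0.00797449 = 221 days (vs. the pure-advection estimate x/v = 342 d).

221 days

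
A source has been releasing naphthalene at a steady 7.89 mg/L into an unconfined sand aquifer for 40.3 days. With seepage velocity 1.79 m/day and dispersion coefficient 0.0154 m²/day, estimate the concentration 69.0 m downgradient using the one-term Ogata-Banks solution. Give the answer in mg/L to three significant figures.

For a continuous step input, C/C₀ ≈ ½·erfc((x−vt)/(2√(Dt))).
vt = 1.79 × 40.3 = 72.137 m and 2√(Dt) = 2√(0.0154 × 40.3) = 1.576 m.
Argument (x−vt)/(2√(Dt)) = (69.0 − 72.137)/1.576 = -1.990; ½·erfc(-1.990) = 0.9976.
C = 7.89 × 0.9976 = 7.87 mg/L.

7.87 mg/L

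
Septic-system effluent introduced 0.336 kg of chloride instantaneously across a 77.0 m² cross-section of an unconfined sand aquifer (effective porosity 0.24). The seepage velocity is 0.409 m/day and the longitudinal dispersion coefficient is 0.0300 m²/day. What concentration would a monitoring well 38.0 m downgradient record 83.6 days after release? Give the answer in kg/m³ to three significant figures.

For an instantaneous plane source, C(x,t) = M/(n_e·A·√(4πDt)) · exp(−(x−vt)²/(4Dt)), with n_e·A the pore (flow) area.
Plume center vt = 0.409 × 83.6 = 34.1924 m, so the well at 38.0 m is 3.8076 m downgradient of the peak.
√(4πDt) = 5.614 m, giving peak height M/(n_e·A·√(4πDt)) = 0.336/(0.24 × 77.0 × 5.614) = 0.003239 kg/m³.
(x−vt)²/(4Dt) = (3.8076)²/(4 × 0.0300 × 83.6) = 1.445; exp(−1.445) = 0.2357.
C = 0.003239 × 0.2357 = 0.000763 kg/m³.

0.000763 kg/m³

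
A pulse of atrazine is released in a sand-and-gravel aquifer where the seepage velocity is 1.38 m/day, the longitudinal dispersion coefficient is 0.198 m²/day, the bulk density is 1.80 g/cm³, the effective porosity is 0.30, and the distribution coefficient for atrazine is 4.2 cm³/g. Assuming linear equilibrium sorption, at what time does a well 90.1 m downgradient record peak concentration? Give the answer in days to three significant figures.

1710 days

Retardation factor R = 1 + ρ_b·K_d/n = 1 + 1.80 × 4.2/0.30 = 26.20.
Sorption retards both mechanisms: v_R = v/R = 0.05267 m/day, D_R = D/R = 0.007557 m²/day.
Peak time from v_R²t² + 2D_R t − x² = 0: t = (√(D_R² + v_R²x²) − D_R)/v_R².
√(D_R² + v_R²x²) = √(0.007557² + 0.05267² × 90.1²) = 4.746; v_R² = 0.002774.
t = (4.746 − 0.007557)/0.002774 = 1710 days.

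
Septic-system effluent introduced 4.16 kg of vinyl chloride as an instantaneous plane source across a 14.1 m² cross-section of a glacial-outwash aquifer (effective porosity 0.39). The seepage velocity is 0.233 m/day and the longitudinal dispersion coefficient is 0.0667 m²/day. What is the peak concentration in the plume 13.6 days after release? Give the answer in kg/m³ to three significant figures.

The peak of an instantaneous 1D plume sits at x = vt; there the Gaussian factor is 1 and C_max = M/(n_e·A·√(4πDt)), where n_e·A is the pore area the mass is dissolved in.
√(4πDt) = √(4π × 0.0667 × 13.6) = 3.376 m, so C_max = 4.16/(0.39 × 14.1 × 3.376) = 0.224 kg/m³.

0.224 kg/m³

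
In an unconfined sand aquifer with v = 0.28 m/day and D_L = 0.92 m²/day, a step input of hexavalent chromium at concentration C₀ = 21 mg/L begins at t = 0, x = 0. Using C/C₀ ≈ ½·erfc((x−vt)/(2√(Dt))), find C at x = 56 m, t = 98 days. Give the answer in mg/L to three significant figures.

0.351 mg/L

For a continuous step input, C/C₀ ≈ ½·erfc((x−vt)/(2√(Dt))).
vt = 0.28 × 98 = 27.44 m and 2√(Dt) = 2√(0.92 × 98) = 18.99 m.
Argument (x−vt)/(2√(Dt)) = (56 − 27.44)/18.99 = 1.504; ½·erfc(1.504) = 0.01671.
C = 21 × 0.01671 = 0.351 mg/L.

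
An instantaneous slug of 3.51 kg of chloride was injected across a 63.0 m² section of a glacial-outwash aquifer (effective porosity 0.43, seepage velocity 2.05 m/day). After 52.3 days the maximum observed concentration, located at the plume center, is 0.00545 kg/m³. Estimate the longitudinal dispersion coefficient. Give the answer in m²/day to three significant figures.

0.860 m²/day

At the plume center C_max = M/(n_e·A·√(4πDt)), so D = M²/(4πt·(n_e·A·C_max)²).
n_e·A·C_max = 0.43 × 63.0 × 0.00545 = 0.1476 kg/m.
D = 3.51²/(4π × 52.3 × 0.1476²) = 0.860 m²/day.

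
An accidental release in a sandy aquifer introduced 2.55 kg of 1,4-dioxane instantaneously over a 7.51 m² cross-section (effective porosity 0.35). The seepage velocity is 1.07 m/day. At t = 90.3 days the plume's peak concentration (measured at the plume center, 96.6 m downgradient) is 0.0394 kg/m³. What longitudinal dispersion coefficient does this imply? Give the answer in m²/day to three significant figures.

At the plume center C_max = M/(n_e·A·√(4πDt)), so D = M²/(4πt·(n_e·A·C_max)²).
n_e·A·C_max = 0.35 × 7.51 × 0.0394 = 0.1036 kg/m.
D = 2.55²/(4π × 90.3 × 0.1036²) = 0.534 m²/day.

0.534 m²/day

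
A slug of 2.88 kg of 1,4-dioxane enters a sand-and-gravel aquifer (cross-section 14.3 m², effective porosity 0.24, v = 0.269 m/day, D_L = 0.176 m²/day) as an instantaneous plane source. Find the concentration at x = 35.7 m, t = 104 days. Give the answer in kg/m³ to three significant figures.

For an instantaneous plane source, C(x,t) = M/(n_e·A·√(4πDt)) · exp(−(x−vt)²/(4Dt)), with n_e·A the pore (flow) area.
Plume center vt = 0.269 × 104 = 27.976 m, so the well at 35.7 m is 7.724 m downgradient of the peak.
√(4πDt) = 15.17 m, giving peak height M/(n_e·A·√(4πDt)) = 2.88/(0.24 × 14.3 × 15.17) = 0.05532 kg/m³.
(x−vt)²/(4Dt) = (7.724)²/(4 × 0.176 × 104) = 0.8149; exp(−0.8149) = 0.4427.
C = 0.05532 × 0.4427 = 0.0245 kg/m³.

0.0245 kg/m³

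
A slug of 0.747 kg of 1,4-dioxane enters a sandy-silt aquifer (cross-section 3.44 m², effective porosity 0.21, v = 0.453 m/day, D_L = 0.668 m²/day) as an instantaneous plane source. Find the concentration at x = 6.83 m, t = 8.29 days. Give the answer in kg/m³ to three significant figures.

For an instantaneous plane source, C(x,t) = M/(n_e·A·√(4πDt)) · exp(−(x−vt)²/(4Dt)), with n_e·A the pore (flow) area.
Plume center vt = 0.453 × 8.29 = 3.75537 m, so the well at 6.83 m is 3.07463 m downgradient of the peak.
√(4πDt) = 8.342 m, giving peak height M/(n_e·A·√(4πDt)) = 0.747/(0.21 × 3.44 × 8.342) = 0.1240 kg/m³.
(x−vt)²/(4Dt) = (3.07463)²/(4 × 0.668 × 8.29) = 0.4268; exp(−0.4268) = 0.6526.
C = 0.1240 × 0.6526 = 0.0809 kg/m³.

0.0809 kg/m³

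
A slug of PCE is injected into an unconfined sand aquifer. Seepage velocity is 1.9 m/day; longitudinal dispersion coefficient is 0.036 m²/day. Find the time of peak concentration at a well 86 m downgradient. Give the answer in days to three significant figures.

For the 1D instantaneous-source solution, setting ∂C/∂t = 0 at fixed x gives v²t² + 2Dt − x² = 0, so t = (√(D² + v²x²) − D)/v².
√(D² + v²x²) = √(0.036² + 1.9² × 86²) = 163.4; v² = 3.61.
t = (163.4 − 0.036)/3.61 = 45.3 days (vs. the pure-advection estimate x/v = 45.3 d).

45.3 days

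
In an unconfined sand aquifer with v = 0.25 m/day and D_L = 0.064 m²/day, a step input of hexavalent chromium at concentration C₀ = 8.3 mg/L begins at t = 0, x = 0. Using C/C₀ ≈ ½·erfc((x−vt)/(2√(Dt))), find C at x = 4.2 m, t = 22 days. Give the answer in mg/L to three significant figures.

6.48 mg/L

For a continuous step input, C/C₀ ≈ ½·erfc((x−vt)/(2√(Dt))).
vt = 0.25 × 22 = 5.5 m and 2√(Dt) = 2√(0.064 × 22) = 2.373 m.
Argument (x−vt)/(2√(Dt)) = (4.2 − 5.5)/2.373 = -0.5478; ½·erfc(-0.5478) = 0.7807.
C = 8.3 × 0.7807 = 6.48 mg/L.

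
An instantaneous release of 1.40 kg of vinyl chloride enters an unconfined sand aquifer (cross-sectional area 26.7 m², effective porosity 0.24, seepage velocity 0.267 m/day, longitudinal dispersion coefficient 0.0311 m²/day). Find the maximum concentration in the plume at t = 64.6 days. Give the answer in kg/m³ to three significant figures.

0.0435 kg/m³

The peak of an instantaneous 1D plume sits at x = vt; there the Gaussian factor is 1 and C_max = M/(n_e·A·√(4πDt)), where n_e·A is the pore area the mass is dissolved in.
√(4πDt) = √(4π × 0.0311 × 64.6) = 5.025 m, so C_max = 1.40/(0.24 × 26.7 × 5.025) = 0.0435 kg/m³.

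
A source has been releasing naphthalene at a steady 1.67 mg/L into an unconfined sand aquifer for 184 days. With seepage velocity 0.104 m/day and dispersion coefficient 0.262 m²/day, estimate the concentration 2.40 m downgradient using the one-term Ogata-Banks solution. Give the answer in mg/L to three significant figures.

1.60 mg/L

For a continuous step input, C/C₀ ≈ ½·erfc((x−vt)/(2√(Dt))).
vt = 0.104 × 184 = 19.136 m and 2√(Dt) = 2√(0.262 × 184) = 13.89 m.
Argument (x−vt)/(2√(Dt)) = (2.40 − 19.136)/13.89 = -1.205; ½·erfc(-1.205) = 0.9558.
C = 1.67 × 0.9558 = 1.60 mg/L.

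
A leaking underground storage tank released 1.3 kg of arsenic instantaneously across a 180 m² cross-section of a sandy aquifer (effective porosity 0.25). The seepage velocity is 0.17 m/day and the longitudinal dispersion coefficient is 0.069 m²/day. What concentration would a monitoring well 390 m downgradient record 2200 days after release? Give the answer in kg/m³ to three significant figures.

0.000434 kg/m³

For an instantaneous plane source, C(x,t) = M/(n_e·A·√(4πDt)) · exp(−(x−vt)²/(4Dt)), with n_e·A the pore (flow) area.
Plume center vt = 0.17 × 2200 = 374 m, so the well at 390 m is 16 m downgradient of the peak.
√(4πDt) = 43.68 m, giving peak height M/(n_e·A·√(4πDt)) = 1.3/(0.25 × 180 × 43.68) = 0.0006614 kg/m³.
(x−vt)²/(4Dt) = (16)²/(4 × 0.069 × 2200) = 0.4216; exp(−0.4216) = 0.6560.
C = 0.0006614 × 0.6560 = 0.000434 kg/m³.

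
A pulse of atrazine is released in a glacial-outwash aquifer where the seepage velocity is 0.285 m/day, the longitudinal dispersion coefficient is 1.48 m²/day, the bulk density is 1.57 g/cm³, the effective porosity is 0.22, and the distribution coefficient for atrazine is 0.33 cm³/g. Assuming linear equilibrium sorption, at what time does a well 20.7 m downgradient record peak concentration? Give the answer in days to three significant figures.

190 days

Retardation factor R = 1 + ρ_b·K_d/n = 1 + 1.57 × 0.33/0.22 = 3.355.
Sorption retards both mechanisms: v_R = v/R = 0.08495 m/day, D_R = D/R = 0.4411 m²/day.
Peak time from v_R²t² + 2D_R t − x² = 0: t = (√(D_R² + v_R²x²) − D_R)/v_R².
√(D_R² + v_R²x²) = √(0.4411² + 0.08495² × 20.7²) = 1.813; v_R² = 0.007217.
t = (1.813 − 0.4411)/0.007217 = 190 days.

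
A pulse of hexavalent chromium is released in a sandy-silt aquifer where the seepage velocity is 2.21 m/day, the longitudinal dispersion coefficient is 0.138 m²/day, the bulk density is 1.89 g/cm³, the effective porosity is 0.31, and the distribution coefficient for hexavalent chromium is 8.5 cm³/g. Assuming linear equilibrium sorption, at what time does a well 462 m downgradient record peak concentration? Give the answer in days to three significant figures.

11000 days

Retardation factor R = 1 + ρ_b·K_d/n = 1 + 1.89 × 8.5/0.31 = 52.82.
Sorption retards both mechanisms: v_R = v/R = 0.04184 m/day, D_R = D/R = 0.002613 m²/day.
Peak time from v_R²t² + 2D_R t − x² = 0: t = (√(D_R² + v_R²x²) − D_R)/v_R².
√(D_R² + v_R²x²) = √(0.002613² + 0.04184² × 462²) = 19.33; v_R² = 0.001751.
t = (19.33 − 0.002613)/0.001751 = 11000 days.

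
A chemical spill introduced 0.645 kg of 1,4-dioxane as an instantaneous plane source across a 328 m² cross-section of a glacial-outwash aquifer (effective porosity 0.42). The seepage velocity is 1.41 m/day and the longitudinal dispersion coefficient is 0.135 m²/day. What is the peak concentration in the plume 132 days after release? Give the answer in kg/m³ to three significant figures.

The peak of an instantaneous 1D plume sits at x = vt; there the Gaussian factor is 1 and C_max = M/(n_e·A·√(4πDt)), where n_e·A is the pore area the mass is dissolved in.
√(4πDt) = √(4π × 0.135 × 132) = 14.96 m, so C_max = 0.645/(0.42 × 328 × 14.96) = 0.000313 kg/m³.

0.000313 kg/m³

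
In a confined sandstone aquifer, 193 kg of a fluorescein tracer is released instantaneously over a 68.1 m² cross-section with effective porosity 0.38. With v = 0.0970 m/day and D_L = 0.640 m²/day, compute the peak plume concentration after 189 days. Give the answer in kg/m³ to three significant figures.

0.191 kg/m³

The peak of an instantaneous 1D plume sits at x = vt; there the Gaussian factor is 1 and C_max = M/(n_e·A·√(4πDt)), where n_e·A is the pore area the mass is dissolved in.
√(4πDt) = √(4π × 0.640 × 189) = 38.99 m, so C_max = 193/(0.38 × 68.1 × 38.99) = 0.191 kg/m³.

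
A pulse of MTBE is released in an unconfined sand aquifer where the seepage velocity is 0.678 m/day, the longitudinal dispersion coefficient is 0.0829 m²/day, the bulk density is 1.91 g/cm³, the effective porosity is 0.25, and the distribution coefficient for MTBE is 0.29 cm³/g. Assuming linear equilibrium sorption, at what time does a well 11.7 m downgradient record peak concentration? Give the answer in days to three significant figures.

54.9 days

Retardation factor R = 1 + ρ_b·K_d/n = 1 + 1.91 × 0.29/0.25 = 3.216.
Sorption retards both mechanisms: v_R = v/R = 0.2108 m/day, D_R = D/R = 0.02578 m²/day.
Peak time from v_R²t² + 2D_R t − x² = 0: t = (√(D_R² + v_R²x²) − D_R)/v_R².
√(D_R² + v_R²x²) = √(0.02578² + 0.2108² × 11.7²) = 2.466; v_R² = 0.04444.
t = (2.466 − 0.02578)/0.04444 = 54.9 days.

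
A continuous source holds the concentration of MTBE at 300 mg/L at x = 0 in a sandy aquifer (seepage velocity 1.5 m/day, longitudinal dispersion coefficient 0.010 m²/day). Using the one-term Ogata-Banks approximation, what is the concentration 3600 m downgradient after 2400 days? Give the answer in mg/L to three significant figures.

150 mg/L

For a continuous step input, C/C₀ ≈ ½·erfc((x−vt)/(2√(Dt))).
vt = 1.5 × 2400 = 3600 m and 2√(Dt) = 2√(0.010 × 2400) = 9.798 m.
Argument (x−vt)/(2√(Dt)) = (3600 − 3600)/9.798 = 0; ½·erfc(0) = 0.5000.
C = 300 × 0.5000 = 150 mg/L.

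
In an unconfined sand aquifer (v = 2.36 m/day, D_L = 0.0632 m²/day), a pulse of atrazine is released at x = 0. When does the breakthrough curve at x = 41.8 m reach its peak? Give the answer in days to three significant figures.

17.7 days

For the 1D instantaneous-source solution, setting ∂C/∂t = 0 at fixed x gives v²t² + 2Dt − x² = 0, so t = (√(D² + v²x²) − D)/v².
√(D² + v²x²) = √(0.0632² + 2.36² × 41.8²) = 98.65; v² = 5.5696.
t = (98.65 − 0.0632)/5.5696 = 17.7 days (vs. the pure-advection estimate x/v = 17.7 d).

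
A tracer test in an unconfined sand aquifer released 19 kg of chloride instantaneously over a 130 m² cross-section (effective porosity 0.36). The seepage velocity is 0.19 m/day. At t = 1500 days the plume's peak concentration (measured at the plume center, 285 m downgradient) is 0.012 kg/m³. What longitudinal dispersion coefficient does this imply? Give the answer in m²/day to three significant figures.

At the plume center C_max = M/(n_e·A·√(4πDt)), so D = M²/(4πt·(n_e·A·C_max)²).
n_e·A·C_max = 0.36 × 130 × 0.012 = 0.5616 kg/m.
D = 19²/(4π × 1500 × 0.5616²) = 0.0607 m²/day.

0.0607 m²/day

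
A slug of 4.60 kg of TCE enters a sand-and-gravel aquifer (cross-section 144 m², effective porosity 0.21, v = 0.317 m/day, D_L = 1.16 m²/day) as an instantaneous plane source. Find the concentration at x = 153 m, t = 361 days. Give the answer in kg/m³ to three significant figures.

For an instantaneous plane source, C(x,t) = M/(n_e·A·√(4πDt)) · exp(−(x−vt)²/(4Dt)), with n_e·A the pore (flow) area.
Plume center vt = 0.317 × 361 = 114.437 m, so the well at 153 m is 38.563 m downgradient of the peak.
√(4πDt) = 72.54 m, giving peak height M/(n_e·A·√(4πDt)) = 4.60/(0.21 × 144 × 72.54) = 0.002097 kg/m³.
(x−vt)²/(4Dt) = (38.563)²/(4 × 1.16 × 361) = 0.8878; exp(−0.8878) = 0.4116.
C = 0.002097 × 0.4116 = 0.000863 kg/m³.

0.000863 kg/m³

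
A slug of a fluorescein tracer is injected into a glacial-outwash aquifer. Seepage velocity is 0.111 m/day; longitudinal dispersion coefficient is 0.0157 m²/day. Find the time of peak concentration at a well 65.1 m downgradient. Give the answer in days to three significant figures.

585 days

For the 1D instantaneous-source solution, setting ∂C/∂t = 0 at fixed x gives v²t² + 2Dt − x² = 0, so t = (√(D² + v²x²) − D)/v².
√(D² + v²x²) = √(0.0157² + 0.111² × 65.1²) = 7.226; v² = 0.012321.
t = (7.226 − 0.0157)/0.012321 = 585 days (vs. the pure-advection estimate x/v = 586 d).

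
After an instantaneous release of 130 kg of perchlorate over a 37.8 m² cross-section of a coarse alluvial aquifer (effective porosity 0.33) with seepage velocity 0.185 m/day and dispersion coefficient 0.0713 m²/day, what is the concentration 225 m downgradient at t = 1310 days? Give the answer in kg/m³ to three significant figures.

For an instantaneous plane source, C(x,t) = M/(n_e·A·√(4πDt)) · exp(−(x−vt)²/(4Dt)), with n_e·A the pore (flow) area.
Plume center vt = 0.185 × 1310 = 242.35 m, so the well at 225 m is 17.35 m upgradient of the peak.
√(4πDt) = 34.26 m, giving peak height M/(n_e·A·√(4πDt)) = 130/(0.33 × 37.8 × 34.26) = 0.3042 kg/m³.
(x−vt)²/(4Dt) = (-17.35)²/(4 × 0.0713 × 1310) = 0.8057; exp(−0.8057) = 0.4468.
C = 0.3042 × 0.4468 = 0.136 kg/m³.

0.136 kg/m³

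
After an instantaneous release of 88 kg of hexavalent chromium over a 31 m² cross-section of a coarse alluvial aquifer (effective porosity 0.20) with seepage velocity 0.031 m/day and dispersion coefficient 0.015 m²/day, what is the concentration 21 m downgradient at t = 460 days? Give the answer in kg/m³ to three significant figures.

0.294 kg/m³

For an instantaneous plane source, C(x,t) = M/(n_e·A·√(4πDt)) · exp(−(x−vt)²/(4Dt)), with n_e·A the pore (flow) area.
Plume center vt = 0.031 × 460 = 14.26 m, so the well at 21 m is 6.74 m downgradient of the peak.
√(4πDt) = 9.312 m, giving peak height M/(n_e·A·√(4πDt)) = 88/(0.20 × 31 × 9.312) = 1.524 kg/m³.
(x−vt)²/(4Dt) = (6.74)²/(4 × 0.015 × 460) = 1.646; exp(−1.646) = 0.1928.
C = 1.524 × 0.1928 = 0.294 kg/m³.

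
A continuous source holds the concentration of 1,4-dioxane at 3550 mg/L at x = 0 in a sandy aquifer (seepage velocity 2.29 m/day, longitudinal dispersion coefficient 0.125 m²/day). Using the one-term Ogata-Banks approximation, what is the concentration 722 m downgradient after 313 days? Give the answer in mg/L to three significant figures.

984 mg/L

For a continuous step input, C/C₀ ≈ ½·erfc((x−vt)/(2√(Dt))).
vt = 2.29 × 313 = 716.77 m and 2√(Dt) = 2√(0.125 × 313) = 12.51 m.
Argument (x−vt)/(2√(Dt)) = (722 − 716.77)/12.51 = 0.4181; ½·erfc(0.4181) = 0.2772.
C = 3550 × 0.2772 = 984 mg/L.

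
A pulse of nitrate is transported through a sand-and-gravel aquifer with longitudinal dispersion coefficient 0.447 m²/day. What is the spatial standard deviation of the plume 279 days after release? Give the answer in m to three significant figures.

Dispersive spreading gives a Gaussian with σ² = 2Dt; advection only shifts the center.
σ = √(2 × 0.447 × 279) = 15.8 m.

15.8 m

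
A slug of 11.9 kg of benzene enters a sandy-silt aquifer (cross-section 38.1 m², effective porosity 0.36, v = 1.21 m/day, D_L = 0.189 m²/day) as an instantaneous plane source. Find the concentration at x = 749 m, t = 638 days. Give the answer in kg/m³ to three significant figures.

0.00746 kg/m³

For an instantaneous plane source, C(x,t) = M/(n_e·A·√(4πDt)) · exp(−(x−vt)²/(4Dt)), with n_e·A the pore (flow) area.
Plume center vt = 1.21 × 638 = 771.98 m, so the well at 749 m is 22.98 m upgradient of the peak.
√(4πDt) = 38.93 m, giving peak height M/(n_e·A·√(4πDt)) = 11.9/(0.36 × 38.1 × 38.93) = 0.02229 kg/m³.
(x−vt)²/(4Dt) = (-22.98)²/(4 × 0.189 × 638) = 1.095; exp(−1.095) = 0.3345.
C = 0.02229 × 0.3345 = 0.00746 kg/m³.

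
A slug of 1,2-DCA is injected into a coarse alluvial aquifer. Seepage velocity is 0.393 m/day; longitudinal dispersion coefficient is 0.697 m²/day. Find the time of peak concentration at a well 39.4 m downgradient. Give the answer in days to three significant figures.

For the 1D instantaneous-source solution, setting ∂C/∂t = 0 at fixed x gives v²t² + 2Dt − x² = 0, so t = (√(D² + v²x²) − D)/v².
√(D² + v²x²) = √(0.697² + 0.393² × 39.4²) = 15.50; v² = 0.154449.
t = (15.50 − 0.697)/0.154449 = 95.8 days (vs. the pure-advection estimate x/v = 100 d).

95.8 days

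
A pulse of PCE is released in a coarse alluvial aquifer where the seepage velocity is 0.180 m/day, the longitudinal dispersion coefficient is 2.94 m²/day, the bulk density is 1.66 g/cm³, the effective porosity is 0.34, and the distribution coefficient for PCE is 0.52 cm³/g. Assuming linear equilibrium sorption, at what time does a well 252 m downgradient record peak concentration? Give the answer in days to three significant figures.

4640 days

Retardation factor R = 1 + ρ_b·K_d/n = 1 + 1.66 × 0.52/0.34 = 3.539.
Sorption retards both mechanisms: v_R = v/R = 0.05086 m/day, D_R = D/R = 0.8307 m²/day.
Peak time from v_R²t² + 2D_R t − x² = 0: t = (√(D_R² + v_R²x²) − D_R)/v_R².
√(D_R² + v_R²x²) = √(0.8307² + 0.05086² × 252²) = 12.84; v_R² = 0.002587.
t = (12.84 − 0.8307)/0.002587 = 4640 days.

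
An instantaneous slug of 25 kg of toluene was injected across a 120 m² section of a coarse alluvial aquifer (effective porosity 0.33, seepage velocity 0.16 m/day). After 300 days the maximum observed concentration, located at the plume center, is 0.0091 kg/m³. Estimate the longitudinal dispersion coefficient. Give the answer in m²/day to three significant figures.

1.28 m²/day

At the plume center C_max = M/(n_e·A·√(4πDt)), so D = M²/(4πt·(n_e·A·C_max)²).
n_e·A·C_max = 0.33 × 120 × 0.0091 = 0.3604 kg/m.
D = 25²/(4π × 300 × 0.3604²) = 1.28 m²/day.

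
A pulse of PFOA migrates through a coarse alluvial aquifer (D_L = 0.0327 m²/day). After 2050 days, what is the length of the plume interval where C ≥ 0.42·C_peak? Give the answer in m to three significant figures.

30.5 m

The plume is Gaussian with σ = √(2Dt) = √(2 × 0.0327 × 2050) = 11.58 m.
C/C_peak = exp(−Δx²/(2σ²)) = 0.42 ⇒ Δx = σ·√(−2 ln 0.42) = 11.58 × 1.317 = 15.25 m.
Width = 2Δx = 30.5 m.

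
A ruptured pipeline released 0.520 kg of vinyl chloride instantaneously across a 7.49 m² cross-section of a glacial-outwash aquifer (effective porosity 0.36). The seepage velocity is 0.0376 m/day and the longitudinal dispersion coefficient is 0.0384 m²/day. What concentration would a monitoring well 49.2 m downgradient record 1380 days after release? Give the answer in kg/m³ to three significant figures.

For an instantaneous plane source, C(x,t) = M/(n_e·A·√(4πDt)) · exp(−(x−vt)²/(4Dt)), with n_e·A the pore (flow) area.
Plume center vt = 0.0376 × 1380 = 51.888 m, so the well at 49.2 m is 2.688 m upgradient of the peak.
√(4πDt) = 25.81 m, giving peak height M/(n_e·A·√(4πDt)) = 0.520/(0.36 × 7.49 × 25.81) = 0.007472 kg/m³.
(x−vt)²/(4Dt) = (-2.688)²/(4 × 0.0384 × 1380) = 0.03409; exp(−0.03409) = 0.9665.
C = 0.007472 × 0.9665 = 0.00722 kg/m³.

0.00722 kg/m³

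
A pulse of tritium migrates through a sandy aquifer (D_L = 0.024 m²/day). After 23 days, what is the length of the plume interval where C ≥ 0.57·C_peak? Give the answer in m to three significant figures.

2.23 m

The plume is Gaussian with σ = √(2Dt) = √(2 × 0.024 × 23) = 1.051 m.
C/C_peak = exp(−Δx²/(2σ²)) = 0.57 ⇒ Δx = σ·√(−2 ln 0.57) = 1.051 × 1.060 = 1.114 m.
Width = 2Δx = 2.23 m.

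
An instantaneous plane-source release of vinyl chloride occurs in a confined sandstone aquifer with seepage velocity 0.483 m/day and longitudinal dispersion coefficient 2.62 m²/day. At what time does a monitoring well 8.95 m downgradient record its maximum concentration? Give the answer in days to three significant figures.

10.4 days

For the 1D instantaneous-source solution, setting ∂C/∂t = 0 at fixed x gives v²t² + 2Dt − x² = 0, so t = (√(D² + v²x²) − D)/v².
√(D² + v²x²) = √(2.62² + 0.483² × 8.95²) = 5.055; v² = 0.233289.
t = (5.055 − 2.62)/0.233289 = 10.4 days (vs. the pure-advection estimate x/v = 18.5 d).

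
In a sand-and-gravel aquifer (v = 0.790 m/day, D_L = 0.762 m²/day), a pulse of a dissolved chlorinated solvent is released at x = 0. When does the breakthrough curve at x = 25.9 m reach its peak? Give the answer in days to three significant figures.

For the 1D instantaneous-source solution, setting ∂C/∂t = 0 at fixed x gives v²t² + 2Dt − x² = 0, so t = (√(D² + v²x²) − D)/v².
√(D² + v²x²) = √(0.762² + 0.790² × 25.9²) = 20.48; v² = 0.6241.
t = (20.48 − 0.762)/0.6241 = 31.6 days (vs. the pure-advection estimate x/v = 32.8 d).

31.6 days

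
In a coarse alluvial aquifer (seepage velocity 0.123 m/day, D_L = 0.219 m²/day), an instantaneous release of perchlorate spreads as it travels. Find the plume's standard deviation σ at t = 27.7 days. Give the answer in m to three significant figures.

3.48 m

Dispersive spreading gives a Gaussian with σ² = 2Dt; advection only shifts the center.
σ = √(2 × 0.219 × 27.7) = 3.48 m.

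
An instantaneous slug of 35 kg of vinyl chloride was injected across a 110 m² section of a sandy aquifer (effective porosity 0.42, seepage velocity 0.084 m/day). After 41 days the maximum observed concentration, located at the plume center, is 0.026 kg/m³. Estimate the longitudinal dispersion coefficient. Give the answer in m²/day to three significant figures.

At the plume center C_max = M/(n_e·A·√(4πDt)), so D = M²/(4πt·(n_e·A·C_max)²).
n_e·A·C_max = 0.42 × 110 × 0.026 = 1.201 kg/m.
D = 35²/(4π × 41 × 1.201²) = 1.65 m²/day.

1.65 m²/day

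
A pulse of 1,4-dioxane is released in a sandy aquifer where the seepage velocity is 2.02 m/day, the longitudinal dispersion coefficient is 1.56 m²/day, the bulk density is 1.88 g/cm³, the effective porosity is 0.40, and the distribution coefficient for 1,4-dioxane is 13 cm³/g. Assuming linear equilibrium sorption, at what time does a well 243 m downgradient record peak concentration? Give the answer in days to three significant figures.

Retardation factor R = 1 + ρ_b·K_d/n = 1 + 1.88 × 13/0.40 = 62.10.
Sorption retards both mechanisms: v_R = v/R = 0.03253 m/day, D_R = D/R = 0.02512 m²/day.
Peak time from v_R²t² + 2D_R t − x² = 0: t = (√(D_R² + v_R²x²) − D_R)/v_R².
√(D_R² + v_R²x²) = √(0.02512² + 0.03253² × 243²) = 7.905; v_R² = 0.001058.
t = (7.905 − 0.02512)/0.001058 = 7450 days.

7450 days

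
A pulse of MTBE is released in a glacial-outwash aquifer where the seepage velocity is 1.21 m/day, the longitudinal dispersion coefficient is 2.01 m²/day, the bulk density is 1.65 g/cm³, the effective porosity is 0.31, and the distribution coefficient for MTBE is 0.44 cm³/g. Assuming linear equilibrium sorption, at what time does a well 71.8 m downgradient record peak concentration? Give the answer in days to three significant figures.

Retardation factor R = 1 + ρ_b·K_d/n = 1 + 1.65 × 0.44/0.31 = 3.342.
Sorption retards both mechanisms: v_R = v/R = 0.3621 m/day, D_R = D/R = 0.6014 m²/day.
Peak time from v_R²t² + 2D_R t − x² = 0: t = (√(D_R² + v_R²x²) − D_R)/v_R².
√(D_R² + v_R²x²) = √(0.6014² + 0.3621² × 71.8²) = 26.01; v_R² = 0.1311.
t = (26.01 − 0.6014)/0.1311 = 194 days.

194 days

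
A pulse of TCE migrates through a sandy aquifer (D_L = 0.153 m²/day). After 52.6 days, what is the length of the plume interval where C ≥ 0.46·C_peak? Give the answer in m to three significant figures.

10.0 m

The plume is Gaussian with σ = √(2Dt) = √(2 × 0.153 × 52.6) = 4.012 m.
C/C_peak = exp(−Δx²/(2σ²)) = 0.46 ⇒ Δx = σ·√(−2 ln 0.46) = 4.012 × 1.246 = 4.999 m.
Width = 2Δx = 10.0 m.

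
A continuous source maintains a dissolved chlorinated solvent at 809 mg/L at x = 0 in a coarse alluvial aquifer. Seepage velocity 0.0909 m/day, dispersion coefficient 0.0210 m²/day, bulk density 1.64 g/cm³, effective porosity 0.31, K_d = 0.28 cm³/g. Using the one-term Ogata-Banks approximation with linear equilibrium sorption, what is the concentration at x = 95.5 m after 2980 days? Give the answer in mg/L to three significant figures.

Retardation factor R = 1 + ρ_b·K_d/n = 1 + 1.64 × 0.28/0.31 = 2.481.
Sorption retards both mechanisms: v_R = v/R = 0.03664 m/day, D_R = D/R = 0.008464 m²/day.
v_R·t = 0.03664 × 2980 = 109.1872 m; 2√(D_R t) = 10.04 m; argument = (95.5 − 109.1872)/10.04 = -1.363.
C = C₀ × ½·erfc(-1.363) = 809 × 0.9730 = 787 mg/L.

787 mg/L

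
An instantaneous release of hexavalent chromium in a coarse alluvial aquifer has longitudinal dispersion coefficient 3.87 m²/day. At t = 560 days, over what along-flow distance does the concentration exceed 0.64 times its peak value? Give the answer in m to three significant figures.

The plume is Gaussian with σ = √(2Dt) = √(2 × 3.87 × 560) = 65.84 m.
C/C_peak = exp(−Δx²/(2σ²)) = 0.64 ⇒ Δx = σ·√(−2 ln 0.64) = 65.84 × 0.9448 = 62.21 m.
Width = 2Δx = 124 m.

124 m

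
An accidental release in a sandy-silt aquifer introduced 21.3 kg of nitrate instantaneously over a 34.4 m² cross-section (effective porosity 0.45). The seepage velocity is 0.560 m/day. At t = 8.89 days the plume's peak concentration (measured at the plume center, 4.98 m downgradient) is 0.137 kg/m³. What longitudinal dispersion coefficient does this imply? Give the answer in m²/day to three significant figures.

At the plume center C_max = M/(n_e·A·√(4πDt)), so D = M²/(4πt·(n_e·A·C_max)²).
n_e·A·C_max = 0.45 × 34.4 × 0.137 = 2.121 kg/m.
D = 21.3²/(4π × 8.89 × 2.121²) = 0.903 m²/day.

0.903 m²/day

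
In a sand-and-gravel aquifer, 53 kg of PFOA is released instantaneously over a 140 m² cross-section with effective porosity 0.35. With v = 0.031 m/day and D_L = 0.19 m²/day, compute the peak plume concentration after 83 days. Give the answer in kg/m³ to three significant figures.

The peak of an instantaneous 1D plume sits at x = vt; there the Gaussian factor is 1 and C_max = M/(n_e·A·√(4πDt)), where n_e·A is the pore area the mass is dissolved in.
√(4πDt) = √(4π × 0.19 × 83) = 14.08 m, so C_max = 53/(0.35 × 140 × 14.08) = 0.0768 kg/m³.

0.0768 kg/m³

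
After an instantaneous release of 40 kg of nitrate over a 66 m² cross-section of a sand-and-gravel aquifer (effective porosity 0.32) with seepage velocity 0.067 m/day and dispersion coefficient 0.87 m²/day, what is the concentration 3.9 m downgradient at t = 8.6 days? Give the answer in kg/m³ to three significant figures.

0.135 kg/m³

For an instantaneous plane source, C(x,t) = M/(n_e·A·√(4πDt)) · exp(−(x−vt)²/(4Dt)), with n_e·A the pore (flow) area.
Plume center vt = 0.067 × 8.6 = 0.5762 m, so the well at 3.9 m is 3.3238 m downgradient of the peak.
√(4πDt) = 9.696 m, giving peak height M/(n_e·A·√(4πDt)) = 40/(0.32 × 66 × 9.696) = 0.1953 kg/m³.
(x−vt)²/(4Dt) = (3.3238)²/(4 × 0.87 × 8.6) = 0.3691; exp(−0.3691) = 0.6914.
C = 0.1953 × 0.6914 = 0.135 kg/m³.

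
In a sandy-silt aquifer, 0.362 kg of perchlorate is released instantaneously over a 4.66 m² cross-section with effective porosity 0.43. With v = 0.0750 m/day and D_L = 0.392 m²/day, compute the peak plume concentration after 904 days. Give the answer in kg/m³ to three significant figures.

0.00271 kg/m³

The peak of an instantaneous 1D plume sits at x = vt; there the Gaussian factor is 1 and C_max = M/(n_e·A·√(4πDt)), where n_e·A is the pore area the mass is dissolved in.
√(4πDt) = √(4π × 0.392 × 904) = 66.73 m, so C_max = 0.362/(0.43 × 4.66 × 66.73) = 0.00271 kg/m³.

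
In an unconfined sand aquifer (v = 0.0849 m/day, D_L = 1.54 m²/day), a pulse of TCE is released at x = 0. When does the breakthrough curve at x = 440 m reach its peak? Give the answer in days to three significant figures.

4970 days

For the 1D instantaneous-source solution, setting ∂C/∂t = 0 at fixed x gives v²t² + 2Dt − x² = 0, so t = (√(D² + v²x²) − D)/v².
√(D² + v²x²) = √(1.54² + 0.0849² × 440²) = 37.39; v² = 0.00720801.
t = (37.39 − 1.54)/0.00720801 = 4970 days (vs. the pure-advection estimate x/v = 5180 d).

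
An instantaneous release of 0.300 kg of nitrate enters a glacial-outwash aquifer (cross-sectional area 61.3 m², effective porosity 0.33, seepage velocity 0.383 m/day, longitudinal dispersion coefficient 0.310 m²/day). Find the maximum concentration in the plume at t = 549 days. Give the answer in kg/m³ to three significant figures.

The peak of an instantaneous 1D plume sits at x = vt; there the Gaussian factor is 1 and C_max = M/(n_e·A·√(4πDt)), where n_e·A is the pore area the mass is dissolved in.
√(4πDt) = √(4π × 0.310 × 549) = 46.25 m, so C_max = 0.300/(0.33 × 61.3 × 46.25) = 0.000321 kg/m³.

0.000321 kg/m³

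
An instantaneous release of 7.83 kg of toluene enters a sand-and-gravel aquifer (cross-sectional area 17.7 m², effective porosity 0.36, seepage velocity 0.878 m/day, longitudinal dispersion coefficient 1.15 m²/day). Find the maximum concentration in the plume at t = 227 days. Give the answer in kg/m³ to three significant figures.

The peak of an instantaneous 1D plume sits at x = vt; there the Gaussian factor is 1 and C_max = M/(n_e·A·√(4πDt)), where n_e·A is the pore area the mass is dissolved in.
√(4πDt) = √(4π × 1.15 × 227) = 57.28 m, so C_max = 7.83/(0.36 × 17.7 × 57.28) = 0.0215 kg/m³.

0.0215 kg/m³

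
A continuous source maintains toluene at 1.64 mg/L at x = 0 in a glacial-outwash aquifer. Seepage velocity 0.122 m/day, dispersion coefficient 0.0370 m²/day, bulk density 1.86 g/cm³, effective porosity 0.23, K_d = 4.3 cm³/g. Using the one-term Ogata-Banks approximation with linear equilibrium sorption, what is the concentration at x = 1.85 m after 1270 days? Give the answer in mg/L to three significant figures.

1.54 mg/L

Retardation factor R = 1 + ρ_b·K_d/n = 1 + 1.86 × 4.3/0.23 = 35.77.
Sorption retards both mechanisms: v_R = v/R = 0.003411 m/day, D_R = D/R = 0.001034 m²/day.
v_R·t = 0.003411 × 1270 = 4.33197 m; 2√(D_R t) = 2.292 m; argument = (1.85 − 4.33197)/2.292 = -1.083.
C = C₀ × ½·erfc(-1.083) = 1.64 × 0.9372 = 1.54 mg/L.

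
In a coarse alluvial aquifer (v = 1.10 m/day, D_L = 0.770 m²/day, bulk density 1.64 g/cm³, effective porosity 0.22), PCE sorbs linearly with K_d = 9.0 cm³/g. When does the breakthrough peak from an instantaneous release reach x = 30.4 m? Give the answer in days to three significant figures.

1840 days

Retardation factor R = 1 + ρ_b·K_d/n = 1 + 1.64 × 9.0/0.22 = 68.09.
Sorption retards both mechanisms: v_R = v/R = 0.01616 m/day, D_R = D/R = 0.01131 m²/day.
Peak time from v_R²t² + 2D_R t − x² = 0: t = (√(D_R² + v_R²x²) − D_R)/v_R².
√(D_R² + v_R²x²) = √(0.01131² + 0.01616² × 30.4²) = 0.4914; v_R² = 0.0002611.
t = (0.4914 − 0.01131)/0.0002611 = 1840 days.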